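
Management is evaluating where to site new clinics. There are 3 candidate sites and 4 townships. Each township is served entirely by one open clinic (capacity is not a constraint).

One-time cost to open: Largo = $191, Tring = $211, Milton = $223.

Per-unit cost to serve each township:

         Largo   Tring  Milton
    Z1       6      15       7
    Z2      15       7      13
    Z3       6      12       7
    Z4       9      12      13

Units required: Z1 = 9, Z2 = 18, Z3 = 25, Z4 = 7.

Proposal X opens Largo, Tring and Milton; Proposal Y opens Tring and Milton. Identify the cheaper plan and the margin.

Proposal Y is cheaper by 136.

Proposal X: {Largo, Tring, Milton}: Z1→Largo 6·9=54, Z2→Tring 7·18=126, Z3→Largo 6·25=150, Z4→Largo 9·7=63. Service 393; fixed 625; total 1018.
Proposal Y: {Tring, Milton}: Z1→Milton 7·9=63, Z2→Tring 7·18=126, Z3→Milton 7·25=175, Z4→Tring 12·7=84. Service 448; fixed 434; total 882.
Difference: |1018 − 882| = 136.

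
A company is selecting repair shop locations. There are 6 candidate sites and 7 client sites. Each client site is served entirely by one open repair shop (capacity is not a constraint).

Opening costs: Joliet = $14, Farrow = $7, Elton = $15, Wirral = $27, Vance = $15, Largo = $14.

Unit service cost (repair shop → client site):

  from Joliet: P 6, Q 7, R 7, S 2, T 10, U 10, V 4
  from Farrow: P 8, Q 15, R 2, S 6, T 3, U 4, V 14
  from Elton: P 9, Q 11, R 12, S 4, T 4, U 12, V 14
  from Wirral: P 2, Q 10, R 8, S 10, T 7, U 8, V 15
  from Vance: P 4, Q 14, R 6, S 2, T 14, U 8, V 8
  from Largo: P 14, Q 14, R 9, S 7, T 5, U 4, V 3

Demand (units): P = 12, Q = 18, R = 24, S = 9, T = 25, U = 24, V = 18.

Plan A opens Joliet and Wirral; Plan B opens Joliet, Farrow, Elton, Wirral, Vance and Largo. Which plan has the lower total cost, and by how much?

Plan B is cheaper by 283.

Plan A: {Joliet, Wirral}: P→Wirral 2·12=24, Q→Joliet 7·18=126, R→Joliet 7·24=168, S→Joliet 2·9=18, T→Wirral 7·25=175, U→Wirral 8·24=192, V→Joliet 4·18=72. Service 775; fixed 41; total 816.
Plan B: {Joliet, Farrow, Elton, Wirral, Vance, Largo}: P→Wirral 2·12=24, Q→Joliet 7·18=126, R→Farrow 2·24=48, S→Joliet 2·9=18, T→Farrow 3·25=75, U→Farrow 4·24=96, V→Largo 3·18=54. Service 441; fixed 92; total 533.
Difference: |816 − 533| = 283.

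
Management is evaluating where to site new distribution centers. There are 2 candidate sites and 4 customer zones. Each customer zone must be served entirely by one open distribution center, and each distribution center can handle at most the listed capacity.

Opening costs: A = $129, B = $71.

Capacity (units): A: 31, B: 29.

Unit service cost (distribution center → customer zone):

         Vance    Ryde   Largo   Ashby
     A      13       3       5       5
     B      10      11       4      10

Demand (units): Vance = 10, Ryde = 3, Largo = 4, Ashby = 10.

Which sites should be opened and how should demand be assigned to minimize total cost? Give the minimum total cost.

Minimum total cost: 320

Open {B}: Vance→B 10·10=100, Ryde→B 11·3=33, Largo→B 4·4=16, Ashby→B 10·10=100.
Loads: B carries 27/29. Service 249; fixed 71; total 320.
Next best feasible plan costs 338.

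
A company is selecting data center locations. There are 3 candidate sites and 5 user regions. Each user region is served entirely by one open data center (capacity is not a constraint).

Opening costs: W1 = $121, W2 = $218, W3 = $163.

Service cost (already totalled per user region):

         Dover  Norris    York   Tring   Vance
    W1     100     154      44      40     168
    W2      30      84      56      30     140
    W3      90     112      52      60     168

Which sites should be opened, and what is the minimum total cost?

For any fixed open set, each user region goes to its cheapest open site; total = fixed + service.
{W2}: Dover→W2 30, Norris→W2 84, York→W2 56, Tring→W2 30, Vance→W2 140. Service 340; fixed 218; total 558.
{W1}: service 506 + fixed 121 = 627
{W3}: service 482 + fixed 163 = 645
{W1, W2, W3}: service 328 + fixed 502 = 830
No other subset beats 558.

Open W2 only; minimum total cost 558.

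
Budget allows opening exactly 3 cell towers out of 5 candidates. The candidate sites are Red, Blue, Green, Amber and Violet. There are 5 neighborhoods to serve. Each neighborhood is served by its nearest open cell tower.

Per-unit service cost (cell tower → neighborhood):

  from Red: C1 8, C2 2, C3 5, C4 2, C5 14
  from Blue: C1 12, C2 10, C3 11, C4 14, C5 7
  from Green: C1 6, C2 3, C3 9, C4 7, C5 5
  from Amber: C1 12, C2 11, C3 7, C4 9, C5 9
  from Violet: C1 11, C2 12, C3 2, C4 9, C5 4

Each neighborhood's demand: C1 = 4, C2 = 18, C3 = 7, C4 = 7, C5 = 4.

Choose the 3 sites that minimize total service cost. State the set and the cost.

Choose Red, Green and Violet; total service cost 104.

With exactly 3 open, each neighborhood uses its cheapest among the chosen.
{Red, Green, Violet}: C1→Green 6·4=24, C2→Red 2·18=36, C3→Violet 2·7=14, C4→Red 2·7=14, C5→Violet 4·4=16. Service cost 104.
{Red, Blue, Violet}: service cost 112
{Red, Amber, Violet}: service cost 112
Among all 10 size-3 choices, {Red, Green, Violet} is lowest.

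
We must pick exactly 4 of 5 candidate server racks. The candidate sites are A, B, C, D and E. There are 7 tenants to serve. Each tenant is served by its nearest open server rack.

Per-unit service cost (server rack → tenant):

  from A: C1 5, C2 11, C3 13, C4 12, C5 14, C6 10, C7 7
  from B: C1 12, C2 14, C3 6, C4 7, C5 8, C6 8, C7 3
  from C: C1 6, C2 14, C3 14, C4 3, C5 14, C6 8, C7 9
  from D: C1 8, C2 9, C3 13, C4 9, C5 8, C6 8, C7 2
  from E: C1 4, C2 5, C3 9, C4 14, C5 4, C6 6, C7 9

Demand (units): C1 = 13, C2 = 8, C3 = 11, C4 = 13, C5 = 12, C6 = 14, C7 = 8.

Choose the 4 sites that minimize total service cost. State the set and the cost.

With exactly 4 open, each tenant uses its cheapest among the chosen.
{B, C, D, E}: C1→E 4·13=52, C2→E 5·8=40, C3→B 6·11=66, C4→C 3·13=39, C5→E 4·12=48, C6→E 6·14=84, C7→D 2·8=16. Service cost 345.
{A, B, C, E}: service cost 353
{A, C, D, E}: service cost 378
Among all 5 size-4 choices, {B, C, D, E} is lowest.

Choose B, C, D and E; total service cost 345.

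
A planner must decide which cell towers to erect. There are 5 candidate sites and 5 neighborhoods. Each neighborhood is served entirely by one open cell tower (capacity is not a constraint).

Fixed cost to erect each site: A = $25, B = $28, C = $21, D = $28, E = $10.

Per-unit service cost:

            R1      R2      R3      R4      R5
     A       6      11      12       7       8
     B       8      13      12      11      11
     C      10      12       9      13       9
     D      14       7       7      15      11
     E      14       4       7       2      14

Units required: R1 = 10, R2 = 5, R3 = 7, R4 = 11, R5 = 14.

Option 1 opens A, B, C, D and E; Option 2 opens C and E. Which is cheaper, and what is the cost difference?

Option 1: {A, B, C, D, E}: R1→A 6·10=60, R2→E 4·5=20, R3→D 7·7=49, R4→E 2·11=22, R5→A 8·14=112. Service 263; fixed 112; total 375.
Option 2: {C, E}: R1→C 10·10=100, R2→E 4·5=20, R3→E 7·7=49, R4→E 2·11=22, R5→C 9·14=126. Service 317; fixed 31; total 348.
Difference: |375 − 348| = 27.

Option 2 is cheaper by 27.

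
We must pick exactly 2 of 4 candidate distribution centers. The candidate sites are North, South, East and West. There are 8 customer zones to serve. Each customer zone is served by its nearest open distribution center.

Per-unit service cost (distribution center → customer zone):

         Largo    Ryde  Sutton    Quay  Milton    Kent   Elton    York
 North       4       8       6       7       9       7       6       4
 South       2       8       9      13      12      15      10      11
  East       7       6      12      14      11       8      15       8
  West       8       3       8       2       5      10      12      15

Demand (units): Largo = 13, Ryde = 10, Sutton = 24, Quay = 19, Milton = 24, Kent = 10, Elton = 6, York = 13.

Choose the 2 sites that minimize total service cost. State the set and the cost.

Choose North and West; total service cost 542.

With exactly 2 open, each customer zone uses its cheapest among the chosen.
{North, West}: Largo→North 4·13=52, Ryde→West 3·10=30, Sutton→North 6·24=144, Quay→West 2·19=38, Milton→West 5·24=120, Kent→North 7·10=70, Elton→North 6·6=36, York→North 4·13=52. Service cost 542.
{South, West}: service cost 709
{East, West}: service cost 727
Among all 6 size-2 choices, {North, West} is lowest.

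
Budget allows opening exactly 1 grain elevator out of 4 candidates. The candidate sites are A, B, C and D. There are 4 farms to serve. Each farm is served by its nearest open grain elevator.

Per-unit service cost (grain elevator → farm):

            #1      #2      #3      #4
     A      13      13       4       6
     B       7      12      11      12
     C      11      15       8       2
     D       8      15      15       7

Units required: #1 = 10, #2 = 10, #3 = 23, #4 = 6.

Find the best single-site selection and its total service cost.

Choose A only; total service cost 388.

With exactly 1 open, each farm uses its cheapest among the chosen.
{A}: #1→A 13·10=130, #2→A 13·10=130, #3→A 4·23=92, #4→A 6·6=36. Service cost 388.
{C}: service cost 456
{B}: service cost 515
Among all 4 size-1 choices, {A} is lowest.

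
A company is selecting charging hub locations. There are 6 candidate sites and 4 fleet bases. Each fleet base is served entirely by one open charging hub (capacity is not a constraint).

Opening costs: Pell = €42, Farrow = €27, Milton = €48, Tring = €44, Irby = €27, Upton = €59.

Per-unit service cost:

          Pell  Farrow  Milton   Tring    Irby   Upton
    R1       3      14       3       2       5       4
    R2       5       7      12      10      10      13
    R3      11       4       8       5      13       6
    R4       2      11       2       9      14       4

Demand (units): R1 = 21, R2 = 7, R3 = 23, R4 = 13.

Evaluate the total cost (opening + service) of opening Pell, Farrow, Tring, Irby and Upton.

Total cost: 394

Each fleet base is assigned to its cheapest site among the open ones.
{Pell, Farrow, Tring, Irby, Upton}: R1→Tring 2·21=42, R2→Pell 5·7=35, R3→Farrow 4·23=92, R4→Pell 2·13=26. Service 195; fixed 199; total 394.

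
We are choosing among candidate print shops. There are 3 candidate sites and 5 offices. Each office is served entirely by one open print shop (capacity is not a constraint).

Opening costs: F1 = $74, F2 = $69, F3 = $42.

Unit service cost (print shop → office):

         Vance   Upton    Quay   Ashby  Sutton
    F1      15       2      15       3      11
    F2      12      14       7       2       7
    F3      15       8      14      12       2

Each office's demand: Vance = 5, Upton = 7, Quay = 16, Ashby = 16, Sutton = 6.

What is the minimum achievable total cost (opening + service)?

For any fixed open set, each office goes to its cheapest open site; total = fixed + service.
{F2, F3}: Vance→F2 12·5=60, Upton→F3 8·7=56, Quay→F2 7·16=112, Ashby→F2 2·16=32, Sutton→F3 2·6=12. Service 272; fixed 111; total 383.
{F1, F2}: service 260 + fixed 143 = 403
{F2}: service 344 + fixed 69 = 413
{F1, F2, F3}: Vance→F2 12·5=60, Upton→F1 2·7=14, Quay→F2 7·16=112, Ashby→F2 2·16=32, Sutton→F3 2·6=12. Service 230; fixed 185; total 415.
(All 7 nonempty subsets were checked; F2 and F3 is lowest.)

Minimum total cost: 383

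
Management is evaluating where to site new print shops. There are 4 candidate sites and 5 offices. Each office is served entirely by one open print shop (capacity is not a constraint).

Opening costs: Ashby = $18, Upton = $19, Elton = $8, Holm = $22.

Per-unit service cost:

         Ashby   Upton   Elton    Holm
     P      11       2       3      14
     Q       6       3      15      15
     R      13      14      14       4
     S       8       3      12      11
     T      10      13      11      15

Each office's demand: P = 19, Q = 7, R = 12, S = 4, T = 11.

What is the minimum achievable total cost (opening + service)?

For any fixed open set, each office goes to its cheapest open site; total = fixed + service.
{Ashby, Upton, Holm}: P→Upton 2·19=38, Q→Upton 3·7=21, R→Holm 4·12=48, S→Upton 3·4=12, T→Ashby 10·11=110. Service 229; fixed 59; total 288.
{Upton, Elton, Holm}: service 240 + fixed 49 = 289
{Ashby, Upton, Elton, Holm}: P→Upton 2·19=38, Q→Upton 3·7=21, R→Holm 4·12=48, S→Upton 3·4=12, T→Ashby 10·11=110. Service 229; fixed 67; total 296.
{Elton}: P→Elton 3·19=57, Q→Elton 15·7=105, R→Elton 14·12=168, S→Elton 12·4=48, T→Elton 11·11=121. Service 499; fixed 8; total 507.
No other subset beats 288.

Minimum total cost: 288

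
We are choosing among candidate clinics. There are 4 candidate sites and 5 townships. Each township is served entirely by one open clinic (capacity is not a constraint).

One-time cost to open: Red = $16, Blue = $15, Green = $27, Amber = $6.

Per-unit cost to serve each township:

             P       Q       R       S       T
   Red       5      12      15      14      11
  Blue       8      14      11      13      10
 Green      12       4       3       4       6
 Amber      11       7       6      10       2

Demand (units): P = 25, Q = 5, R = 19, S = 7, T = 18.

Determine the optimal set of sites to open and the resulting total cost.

Open Red, Green and Amber; minimum total cost 315.

For any fixed open set, each township goes to its cheapest open site; total = fixed + service.
{Red, Green, Amber}: P→Red 5·25=125, Q→Green 4·5=20, R→Green 3·19=57, S→Green 4·7=28, T→Amber 2·18=36. Service 266; fixed 49; total 315.
{Red, Blue, Green, Amber}: service 266 + fixed 64 = 330
{Red, Green}: service 338 + fixed 43 = 381
{Amber}: P→Amber 11·25=275, Q→Amber 7·5=35, R→Amber 6·19=114, S→Amber 10·7=70, T→Amber 2·18=36. Service 530; fixed 6; total 536.
(All 15 nonempty subsets were checked; Red, Green and Amber is lowest.)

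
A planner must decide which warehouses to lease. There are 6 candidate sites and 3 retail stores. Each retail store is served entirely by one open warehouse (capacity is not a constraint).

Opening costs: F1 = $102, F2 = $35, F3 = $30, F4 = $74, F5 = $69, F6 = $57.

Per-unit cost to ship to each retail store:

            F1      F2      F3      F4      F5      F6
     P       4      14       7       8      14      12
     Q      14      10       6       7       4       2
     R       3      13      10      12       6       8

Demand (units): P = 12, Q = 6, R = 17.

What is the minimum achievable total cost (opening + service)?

For any fixed open set, each retail store goes to its cheapest open site; total = fixed + service.
{F1, F3}: P→F1 4·12=48, Q→F3 6·6=36, R→F1 3·17=51. Service 135; fixed 132; total 267.
{F1, F6}: service 111 + fixed 159 = 270
{F1}: service 183 + fixed 102 = 285
{F1, F2, F3, F4, F5, F6}: service 111 + fixed 367 = 478
No other subset beats 267.

Minimum total cost: 267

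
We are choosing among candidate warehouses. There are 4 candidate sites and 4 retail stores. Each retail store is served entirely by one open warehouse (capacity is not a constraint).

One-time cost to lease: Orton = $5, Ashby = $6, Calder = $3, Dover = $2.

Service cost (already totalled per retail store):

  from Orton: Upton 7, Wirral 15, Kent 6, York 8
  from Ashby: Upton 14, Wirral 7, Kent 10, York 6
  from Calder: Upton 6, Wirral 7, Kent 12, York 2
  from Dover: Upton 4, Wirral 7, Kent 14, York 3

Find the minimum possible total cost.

For any fixed open set, each retail store goes to its cheapest open site; total = fixed + service.
{Orton, Dover}: Upton→Dover 4, Wirral→Dover 7, Kent→Orton 6, York→Dover 3. Service 20; fixed 7; total 27.
{Orton, Calder}: Upton→Calder 6, Wirral→Calder 7, Kent→Orton 6, York→Calder 2. Service 21; fixed 8; total 29.
{Orton, Calder, Dover}: service 19 + fixed 10 = 29
{Orton, Ashby, Calder, Dover}: Upton→Dover 4, Wirral→Ashby 7, Kent→Orton 6, York→Calder 2. Service 19; fixed 16; total 35.
No other subset beats 27.

Minimum total cost: 27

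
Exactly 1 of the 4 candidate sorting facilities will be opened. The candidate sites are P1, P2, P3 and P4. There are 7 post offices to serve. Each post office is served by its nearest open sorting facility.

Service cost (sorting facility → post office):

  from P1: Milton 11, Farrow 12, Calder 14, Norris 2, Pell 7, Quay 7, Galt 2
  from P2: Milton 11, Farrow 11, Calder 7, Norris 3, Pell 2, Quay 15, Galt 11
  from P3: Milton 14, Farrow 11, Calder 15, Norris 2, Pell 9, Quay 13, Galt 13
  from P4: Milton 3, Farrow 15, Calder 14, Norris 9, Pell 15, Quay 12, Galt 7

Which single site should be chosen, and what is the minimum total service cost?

With exactly 1 open, each post office uses its cheapest among the chosen.
{P1}: Milton→P1 11, Farrow→P1 12, Calder→P1 14, Norris→P1 2, Pell→P1 7, Quay→P1 7, Galt→P1 2. Service cost 55.
{P2}: service cost 60
{P4}: service cost 75
Among all 4 size-1 choices, {P1} is lowest.

Choose P1 only; total service cost 55.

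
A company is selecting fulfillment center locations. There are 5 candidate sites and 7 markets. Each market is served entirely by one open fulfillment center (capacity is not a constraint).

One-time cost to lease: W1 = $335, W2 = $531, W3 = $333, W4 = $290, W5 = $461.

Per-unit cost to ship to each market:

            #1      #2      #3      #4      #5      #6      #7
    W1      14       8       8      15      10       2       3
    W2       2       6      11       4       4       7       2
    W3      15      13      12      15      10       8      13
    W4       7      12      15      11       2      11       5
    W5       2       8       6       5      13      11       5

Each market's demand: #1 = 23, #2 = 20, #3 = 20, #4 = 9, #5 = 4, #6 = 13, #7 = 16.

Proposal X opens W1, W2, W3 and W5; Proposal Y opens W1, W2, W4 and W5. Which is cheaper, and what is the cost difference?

Proposal Y is cheaper by 51.

Proposal X: {W1, W2, W3, W5}: #1→W2 2·23=46, #2→W2 6·20=120, #3→W5 6·20=120, #4→W2 4·9=36, #5→W2 4·4=16, #6→W1 2·13=26, #7→W2 2·16=32. Service 396; fixed 1660; total 2056.
Proposal Y: {W1, W2, W4, W5}: #1→W2 2·23=46, #2→W2 6·20=120, #3→W5 6·20=120, #4→W2 4·9=36, #5→W4 2·4=8, #6→W1 2·13=26, #7→W2 2·16=32. Service 388; fixed 1617; total 2005.
Difference: |2056 − 2005| = 51.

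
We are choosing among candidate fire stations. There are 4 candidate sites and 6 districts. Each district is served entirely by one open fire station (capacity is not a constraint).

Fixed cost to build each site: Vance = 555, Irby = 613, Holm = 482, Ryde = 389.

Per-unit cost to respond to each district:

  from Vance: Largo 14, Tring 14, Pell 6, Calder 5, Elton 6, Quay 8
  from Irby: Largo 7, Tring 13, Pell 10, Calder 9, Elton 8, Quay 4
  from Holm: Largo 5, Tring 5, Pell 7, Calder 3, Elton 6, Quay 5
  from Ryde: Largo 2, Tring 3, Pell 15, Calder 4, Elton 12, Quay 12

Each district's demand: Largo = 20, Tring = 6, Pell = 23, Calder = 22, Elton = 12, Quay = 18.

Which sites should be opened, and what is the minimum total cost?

For any fixed open set, each district goes to its cheapest open site; total = fixed + service.
{Holm}: Largo→Holm 5·20=100, Tring→Holm 5·6=30, Pell→Holm 7·23=161, Calder→Holm 3·22=66, Elton→Holm 6·12=72, Quay→Holm 5·18=90. Service 519; fixed 482; total 1001.
{Ryde}: service 851 + fixed 389 = 1240
{Holm, Ryde}: service 447 + fixed 871 = 1318
{Vance, Irby, Holm, Ryde}: service 406 + fixed 2039 = 2445
No other subset beats 1001.

Open Holm only; minimum total cost 1001.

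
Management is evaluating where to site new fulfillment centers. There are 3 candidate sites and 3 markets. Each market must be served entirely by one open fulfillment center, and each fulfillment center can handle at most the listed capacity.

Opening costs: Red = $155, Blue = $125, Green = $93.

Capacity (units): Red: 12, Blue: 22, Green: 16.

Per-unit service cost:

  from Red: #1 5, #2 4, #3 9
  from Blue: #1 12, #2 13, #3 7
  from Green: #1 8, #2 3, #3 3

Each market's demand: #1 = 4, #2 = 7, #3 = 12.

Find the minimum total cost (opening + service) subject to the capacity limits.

Minimum total cost: 332

Open {Red, Green}: #1→Red 5·4=20, #2→Red 4·7=28, #3→Green 3·12=36.
Loads: Red carries 11/12, Green carries 12/16. Service 84; fixed 248; total 332.
Next best feasible plan costs 344.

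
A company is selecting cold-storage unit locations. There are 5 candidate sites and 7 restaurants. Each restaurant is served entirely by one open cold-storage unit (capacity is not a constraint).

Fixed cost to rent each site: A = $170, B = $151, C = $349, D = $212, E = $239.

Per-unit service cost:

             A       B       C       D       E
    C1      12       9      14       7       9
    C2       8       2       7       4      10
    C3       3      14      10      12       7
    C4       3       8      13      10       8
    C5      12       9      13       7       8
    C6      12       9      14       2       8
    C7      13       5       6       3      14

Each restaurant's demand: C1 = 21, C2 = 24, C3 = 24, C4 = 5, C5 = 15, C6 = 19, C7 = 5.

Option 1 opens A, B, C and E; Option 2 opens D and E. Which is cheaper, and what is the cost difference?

Option 1: {A, B, C, E}: C1→B 9·21=189, C2→B 2·24=48, C3→A 3·24=72, C4→A 3·5=15, C5→E 8·15=120, C6→E 8·19=152, C7→B 5·5=25. Service 621; fixed 909; total 1530.
Option 2: {D, E}: C1→D 7·21=147, C2→D 4·24=96, C3→E 7·24=168, C4→E 8·5=40, C5→D 7·15=105, C6→D 2·19=38, C7→D 3·5=15. Service 609; fixed 451; total 1060.
Difference: |1530 − 1060| = 470.

Option 2 is cheaper by 470.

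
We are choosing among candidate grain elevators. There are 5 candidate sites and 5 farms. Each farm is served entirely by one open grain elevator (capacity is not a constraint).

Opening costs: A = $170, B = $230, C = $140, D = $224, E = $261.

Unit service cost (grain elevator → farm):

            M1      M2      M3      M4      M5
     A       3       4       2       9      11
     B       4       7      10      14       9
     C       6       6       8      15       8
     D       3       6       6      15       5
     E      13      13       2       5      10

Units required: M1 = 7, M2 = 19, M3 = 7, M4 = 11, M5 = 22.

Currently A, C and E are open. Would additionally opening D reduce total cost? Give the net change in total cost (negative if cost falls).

No — net change +158 (cost rises by 158).

Current service cost with {A, C, E}: 342.
Adding D: each farm re-picks its cheapest; new service cost 276, saving 66.
Extra fixed cost: 224. Net change = 224 − 66 = 158.
(Totals: 913 → 1071.)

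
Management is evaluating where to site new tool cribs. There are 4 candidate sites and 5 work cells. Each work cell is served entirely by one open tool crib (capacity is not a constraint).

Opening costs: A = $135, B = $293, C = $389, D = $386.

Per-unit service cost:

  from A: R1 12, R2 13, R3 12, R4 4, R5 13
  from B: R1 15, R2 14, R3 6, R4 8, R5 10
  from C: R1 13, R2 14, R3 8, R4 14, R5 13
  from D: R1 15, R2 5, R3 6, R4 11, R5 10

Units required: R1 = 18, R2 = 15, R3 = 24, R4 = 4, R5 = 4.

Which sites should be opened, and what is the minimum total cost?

Open A only; minimum total cost 902.

For any fixed open set, each work cell goes to its cheapest open site; total = fixed + service.
{A}: R1→A 12·18=216, R2→A 13·15=195, R3→A 12·24=288, R4→A 4·4=16, R5→A 13·4=52. Service 767; fixed 135; total 902.
{D}: service 573 + fixed 386 = 959
{B}: service 696 + fixed 293 = 989
{A, B, C, D}: R1→A 12·18=216, R2→D 5·15=75, R3→B 6·24=144, R4→A 4·4=16, R5→B 10·4=40. Service 491; fixed 1203; total 1694.
No other subset beats 902.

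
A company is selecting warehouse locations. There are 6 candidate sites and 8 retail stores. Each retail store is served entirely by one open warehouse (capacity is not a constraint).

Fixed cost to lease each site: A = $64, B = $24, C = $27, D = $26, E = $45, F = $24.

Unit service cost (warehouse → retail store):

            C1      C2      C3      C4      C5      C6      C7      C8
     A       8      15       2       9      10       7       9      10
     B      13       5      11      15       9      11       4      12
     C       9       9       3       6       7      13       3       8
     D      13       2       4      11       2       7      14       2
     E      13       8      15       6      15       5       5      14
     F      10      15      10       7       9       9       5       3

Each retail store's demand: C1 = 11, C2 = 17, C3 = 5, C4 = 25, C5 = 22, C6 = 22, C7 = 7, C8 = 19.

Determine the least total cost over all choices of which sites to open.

Minimum total cost: 608

For any fixed open set, each retail store goes to its cheapest open site; total = fixed + service.
{C, D}: C1→C 9·11=99, C2→D 2·17=34, C3→C 3·5=15, C4→C 6·25=150, C5→D 2·22=44, C6→D 7·22=154, C7→C 3·7=21, C8→D 2·19=38. Service 555; fixed 53; total 608.
{C, D, E}: C1→C 9·11=99, C2→D 2·17=34, C3→C 3·5=15, C4→C 6·25=150, C5→D 2·22=44, C6→E 5·22=110, C7→C 3·7=21, C8→D 2·19=38. Service 511; fixed 98; total 609.
{B, C, D}: C1→C 9·11=99, C2→D 2·17=34, C3→C 3·5=15, C4→C 6·25=150, C5→D 2·22=44, C6→D 7·22=154, C7→C 3·7=21, C8→D 2·19=38. Service 555; fixed 77; total 632.
{A, B, C, D, E, F}: C1→A 8·11=88, C2→D 2·17=34, C3→A 2·5=10, C4→C 6·25=150, C5→D 2·22=44, C6→E 5·22=110, C7→C 3·7=21, C8→D 2·19=38. Service 495; fixed 210; total 705.
No other subset beats 608.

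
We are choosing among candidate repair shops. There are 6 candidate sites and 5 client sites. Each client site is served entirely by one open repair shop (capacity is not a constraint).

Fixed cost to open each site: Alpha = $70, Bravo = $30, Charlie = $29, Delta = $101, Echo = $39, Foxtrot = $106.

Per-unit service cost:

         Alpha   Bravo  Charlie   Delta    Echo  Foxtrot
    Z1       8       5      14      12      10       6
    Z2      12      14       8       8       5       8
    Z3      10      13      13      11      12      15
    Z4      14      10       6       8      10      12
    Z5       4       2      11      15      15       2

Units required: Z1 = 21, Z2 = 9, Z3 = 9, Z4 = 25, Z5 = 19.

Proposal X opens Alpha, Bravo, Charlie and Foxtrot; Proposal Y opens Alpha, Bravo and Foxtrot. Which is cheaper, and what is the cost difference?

Proposal X: {Alpha, Bravo, Charlie, Foxtrot}: Z1→Bravo 5·21=105, Z2→Charlie 8·9=72, Z3→Alpha 10·9=90, Z4→Charlie 6·25=150, Z5→Bravo 2·19=38. Service 455; fixed 235; total 690.
Proposal Y: {Alpha, Bravo, Foxtrot}: Z1→Bravo 5·21=105, Z2→Foxtrot 8·9=72, Z3→Alpha 10·9=90, Z4→Bravo 10·25=250, Z5→Bravo 2·19=38. Service 555; fixed 206; total 761.
Difference: |690 − 761| = 71.

Proposal X is cheaper by 71.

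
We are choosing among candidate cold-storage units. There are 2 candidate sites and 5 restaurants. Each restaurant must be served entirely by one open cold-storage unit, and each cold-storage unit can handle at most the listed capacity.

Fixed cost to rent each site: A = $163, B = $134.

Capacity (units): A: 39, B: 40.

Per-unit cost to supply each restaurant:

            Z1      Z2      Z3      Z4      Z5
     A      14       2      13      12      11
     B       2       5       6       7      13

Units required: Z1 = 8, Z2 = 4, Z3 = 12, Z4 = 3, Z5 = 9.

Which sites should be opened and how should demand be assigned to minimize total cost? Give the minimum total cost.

Open {B}: Z1→B 2·8=16, Z2→B 5·4=20, Z3→B 6·12=72, Z4→B 7·3=21, Z5→B 13·9=117.
Loads: B carries 36/40. Service 246; fixed 134; total 380.
Next best feasible plan costs 513.

Minimum total cost: 380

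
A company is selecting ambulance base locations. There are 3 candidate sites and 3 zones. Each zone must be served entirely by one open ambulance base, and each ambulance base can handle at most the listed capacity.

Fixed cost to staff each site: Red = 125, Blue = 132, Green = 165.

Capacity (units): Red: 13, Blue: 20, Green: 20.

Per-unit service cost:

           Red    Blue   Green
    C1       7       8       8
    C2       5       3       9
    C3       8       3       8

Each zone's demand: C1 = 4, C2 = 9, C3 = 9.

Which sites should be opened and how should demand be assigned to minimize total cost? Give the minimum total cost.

Open {Red, Blue}: C1→Red 7·4=28, C2→Blue 3·9=27, C3→Blue 3·9=27.
Loads: Red carries 4/13, Blue carries 18/20. Service 82; fixed 257; total 339.
Next best feasible plan costs 357.

Minimum total cost: 339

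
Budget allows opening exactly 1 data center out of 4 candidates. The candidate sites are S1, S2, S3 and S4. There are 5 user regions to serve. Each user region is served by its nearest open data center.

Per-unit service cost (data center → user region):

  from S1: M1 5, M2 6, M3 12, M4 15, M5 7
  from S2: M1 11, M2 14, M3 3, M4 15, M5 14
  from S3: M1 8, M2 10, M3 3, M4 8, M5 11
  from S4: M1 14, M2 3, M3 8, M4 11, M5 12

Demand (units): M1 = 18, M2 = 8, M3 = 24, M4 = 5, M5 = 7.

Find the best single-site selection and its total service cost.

With exactly 1 open, each user region uses its cheapest among the chosen.
{S3}: M1→S3 8·18=144, M2→S3 10·8=80, M3→S3 3·24=72, M4→S3 8·5=40, M5→S3 11·7=77. Service cost 413.
{S1}: service cost 550
{S2}: service cost 555
Among all 4 size-1 choices, {S3} is lowest.

Choose S3 only; total service cost 413.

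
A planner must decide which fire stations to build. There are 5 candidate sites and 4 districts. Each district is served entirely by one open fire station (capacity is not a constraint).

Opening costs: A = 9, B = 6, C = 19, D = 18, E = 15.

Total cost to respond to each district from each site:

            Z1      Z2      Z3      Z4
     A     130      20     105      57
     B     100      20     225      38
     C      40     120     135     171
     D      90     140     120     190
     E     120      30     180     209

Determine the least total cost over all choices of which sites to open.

For any fixed open set, each district goes to its cheapest open site; total = fixed + service.
{A, B, C}: Z1→C 40, Z2→A 20, Z3→A 105, Z4→B 38. Service 203; fixed 34; total 237.
{A, C}: service 222 + fixed 28 = 250
{A, B, C, E}: Z1→C 40, Z2→A 20, Z3→A 105, Z4→B 38. Service 203; fixed 49; total 252.
{A, B, C, D, E}: Z1→C 40, Z2→A 20, Z3→A 105, Z4→B 38. Service 203; fixed 67; total 270.
No other subset beats 237.

Minimum total cost: 237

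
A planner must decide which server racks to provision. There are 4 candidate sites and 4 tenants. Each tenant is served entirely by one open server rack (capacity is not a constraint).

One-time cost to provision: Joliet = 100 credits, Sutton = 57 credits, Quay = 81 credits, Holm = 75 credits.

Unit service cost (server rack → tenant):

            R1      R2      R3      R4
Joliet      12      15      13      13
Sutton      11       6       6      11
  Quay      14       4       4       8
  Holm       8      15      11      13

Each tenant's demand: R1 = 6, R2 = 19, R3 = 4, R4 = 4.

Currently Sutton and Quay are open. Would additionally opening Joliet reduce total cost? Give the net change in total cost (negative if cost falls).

No — net change +100 (cost rises by 100).

Current service cost with {Sutton, Quay}: 190.
Adding Joliet: each tenant re-picks its cheapest; new service cost 190, saving 0.
Extra fixed cost: 100. Net change = 100 − 0 = 100.
(Totals: 328 → 428.)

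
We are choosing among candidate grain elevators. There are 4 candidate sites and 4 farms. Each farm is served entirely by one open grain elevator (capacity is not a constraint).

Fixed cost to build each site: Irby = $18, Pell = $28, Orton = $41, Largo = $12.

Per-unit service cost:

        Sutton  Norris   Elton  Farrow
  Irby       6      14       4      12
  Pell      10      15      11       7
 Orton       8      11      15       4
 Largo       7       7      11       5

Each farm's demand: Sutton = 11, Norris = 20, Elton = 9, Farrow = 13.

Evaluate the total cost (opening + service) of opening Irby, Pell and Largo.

Each farm is assigned to its cheapest site among the open ones.
{Irby, Pell, Largo}: Sutton→Irby 6·11=66, Norris→Largo 7·20=140, Elton→Irby 4·9=36, Farrow→Largo 5·13=65. Service 307; fixed 58; total 365.

Total cost: 365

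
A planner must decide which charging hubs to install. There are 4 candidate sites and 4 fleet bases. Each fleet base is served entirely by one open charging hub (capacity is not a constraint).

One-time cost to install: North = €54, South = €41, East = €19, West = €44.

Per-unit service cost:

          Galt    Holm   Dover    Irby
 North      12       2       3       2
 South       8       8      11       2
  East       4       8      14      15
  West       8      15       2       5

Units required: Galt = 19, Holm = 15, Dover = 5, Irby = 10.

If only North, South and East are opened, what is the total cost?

Total cost: 255

Each fleet base is assigned to its cheapest site among the open ones.
{North, South, East}: Galt→East 4·19=76, Holm→North 2·15=30, Dover→North 3·5=15, Irby→North 2·10=20. Service 141; fixed 114; total 255.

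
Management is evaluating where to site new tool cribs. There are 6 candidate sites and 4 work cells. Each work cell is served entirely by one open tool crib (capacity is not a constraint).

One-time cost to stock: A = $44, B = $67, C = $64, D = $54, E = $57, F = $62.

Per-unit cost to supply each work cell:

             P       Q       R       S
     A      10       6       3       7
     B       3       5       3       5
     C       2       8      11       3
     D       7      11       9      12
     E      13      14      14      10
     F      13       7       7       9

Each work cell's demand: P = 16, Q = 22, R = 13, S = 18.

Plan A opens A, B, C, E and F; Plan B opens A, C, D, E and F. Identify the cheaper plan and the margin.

Plan A: {A, B, C, E, F}: P→C 2·16=32, Q→B 5·22=110, R→A 3·13=39, S→C 3·18=54. Service 235; fixed 294; total 529.
Plan B: {A, C, D, E, F}: P→C 2·16=32, Q→A 6·22=132, R→A 3·13=39, S→C 3·18=54. Service 257; fixed 281; total 538.
Difference: |529 − 538| = 9.

Plan A is cheaper by 9.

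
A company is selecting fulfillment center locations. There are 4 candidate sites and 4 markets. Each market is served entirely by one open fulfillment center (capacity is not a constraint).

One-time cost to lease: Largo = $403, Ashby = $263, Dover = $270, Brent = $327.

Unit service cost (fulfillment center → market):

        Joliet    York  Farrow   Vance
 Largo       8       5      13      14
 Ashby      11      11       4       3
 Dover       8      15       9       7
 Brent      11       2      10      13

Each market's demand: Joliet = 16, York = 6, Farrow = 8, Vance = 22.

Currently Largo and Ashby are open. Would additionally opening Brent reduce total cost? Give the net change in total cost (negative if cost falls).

No — net change +309 (cost rises by 309).

Current service cost with {Largo, Ashby}: 256.
Adding Brent: each market re-picks its cheapest; new service cost 238, saving 18.
Extra fixed cost: 327. Net change = 327 − 18 = 309.
(Totals: 922 → 1231.)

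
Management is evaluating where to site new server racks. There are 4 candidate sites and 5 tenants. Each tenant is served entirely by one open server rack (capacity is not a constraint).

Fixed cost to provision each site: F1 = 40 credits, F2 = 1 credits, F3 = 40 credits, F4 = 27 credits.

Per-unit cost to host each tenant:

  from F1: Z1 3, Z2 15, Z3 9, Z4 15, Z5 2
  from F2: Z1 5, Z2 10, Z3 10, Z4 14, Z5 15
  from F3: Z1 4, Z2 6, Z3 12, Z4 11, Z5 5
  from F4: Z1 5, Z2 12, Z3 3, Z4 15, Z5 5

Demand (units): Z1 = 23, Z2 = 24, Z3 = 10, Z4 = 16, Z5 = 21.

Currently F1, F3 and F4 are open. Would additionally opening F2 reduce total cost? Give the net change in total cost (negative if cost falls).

Current service cost with {F1, F3, F4}: 461.
Adding F2: each tenant re-picks its cheapest; new service cost 461, saving 0.
Extra fixed cost: 1. Net change = 1 − 0 = 1.
(Totals: 568 → 569.)

No — net change +1 (cost rises by 1).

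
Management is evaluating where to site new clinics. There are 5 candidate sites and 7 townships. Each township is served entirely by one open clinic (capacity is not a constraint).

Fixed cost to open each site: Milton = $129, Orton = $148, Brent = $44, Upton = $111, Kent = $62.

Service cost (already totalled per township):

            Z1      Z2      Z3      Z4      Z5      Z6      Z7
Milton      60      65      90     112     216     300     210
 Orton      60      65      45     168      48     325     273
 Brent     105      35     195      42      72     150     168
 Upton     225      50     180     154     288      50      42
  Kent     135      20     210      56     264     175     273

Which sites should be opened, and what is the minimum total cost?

Open Orton, Brent and Upton; minimum total cost 625.

For any fixed open set, each township goes to its cheapest open site; total = fixed + service.
{Orton, Brent, Upton}: Z1→Orton 60, Z2→Brent 35, Z3→Orton 45, Z4→Brent 42, Z5→Orton 48, Z6→Upton 50, Z7→Upton 42. Service 322; fixed 303; total 625.
{Orton, Upton, Kent}: service 321 + fixed 321 = 642
{Orton, Brent, Upton, Kent}: service 307 + fixed 365 = 672
{Milton, Orton, Brent, Upton, Kent}: service 307 + fixed 494 = 801
No other subset beats 625.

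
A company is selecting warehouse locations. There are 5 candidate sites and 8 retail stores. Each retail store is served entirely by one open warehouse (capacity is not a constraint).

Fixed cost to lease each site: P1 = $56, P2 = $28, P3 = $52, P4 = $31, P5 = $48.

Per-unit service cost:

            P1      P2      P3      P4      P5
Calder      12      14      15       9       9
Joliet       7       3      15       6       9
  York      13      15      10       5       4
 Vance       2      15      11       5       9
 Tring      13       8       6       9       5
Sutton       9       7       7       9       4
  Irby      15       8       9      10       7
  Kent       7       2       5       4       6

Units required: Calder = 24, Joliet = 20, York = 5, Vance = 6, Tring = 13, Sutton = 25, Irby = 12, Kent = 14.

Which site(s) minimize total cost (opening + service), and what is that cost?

For any fixed open set, each retail store goes to its cheapest open site; total = fixed + service.
{P2, P5}: Calder→P5 9·24=216, Joliet→P2 3·20=60, York→P5 4·5=20, Vance→P5 9·6=54, Tring→P5 5·13=65, Sutton→P5 4·25=100, Irby→P5 7·12=84, Kent→P2 2·14=28. Service 627; fixed 76; total 703.
{P2, P4, P5}: service 603 + fixed 107 = 710
{P1, P2, P5}: Calder→P5 9·24=216, Joliet→P2 3·20=60, York→P5 4·5=20, Vance→P1 2·6=12, Tring→P5 5·13=65, Sutton→P5 4·25=100, Irby→P5 7·12=84, Kent→P2 2·14=28. Service 585; fixed 132; total 717.
{P1, P2, P3, P4, P5}: Calder→P4 9·24=216, Joliet→P2 3·20=60, York→P5 4·5=20, Vance→P1 2·6=12, Tring→P5 5·13=65, Sutton→P5 4·25=100, Irby→P5 7·12=84, Kent→P2 2·14=28. Service 585; fixed 215; total 800.
No other subset beats 703.

Open P2 and P5; minimum total cost 703.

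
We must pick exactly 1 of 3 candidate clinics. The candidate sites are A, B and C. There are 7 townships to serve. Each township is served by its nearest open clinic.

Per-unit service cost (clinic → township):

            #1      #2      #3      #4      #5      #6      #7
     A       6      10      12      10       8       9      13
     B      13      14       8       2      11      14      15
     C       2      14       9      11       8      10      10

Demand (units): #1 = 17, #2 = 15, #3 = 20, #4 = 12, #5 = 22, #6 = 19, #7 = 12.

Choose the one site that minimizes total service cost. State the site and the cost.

With exactly 1 open, each township uses its cheapest among the chosen.
{C}: #1→C 2·17=34, #2→C 14·15=210, #3→C 9·20=180, #4→C 11·12=132, #5→C 8·22=176, #6→C 10·19=190, #7→C 10·12=120. Service cost 1042.
{A}: service cost 1115
{B}: service cost 1303
Among all 3 size-1 choices, {C} is lowest.

Choose C only; total service cost 1042.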